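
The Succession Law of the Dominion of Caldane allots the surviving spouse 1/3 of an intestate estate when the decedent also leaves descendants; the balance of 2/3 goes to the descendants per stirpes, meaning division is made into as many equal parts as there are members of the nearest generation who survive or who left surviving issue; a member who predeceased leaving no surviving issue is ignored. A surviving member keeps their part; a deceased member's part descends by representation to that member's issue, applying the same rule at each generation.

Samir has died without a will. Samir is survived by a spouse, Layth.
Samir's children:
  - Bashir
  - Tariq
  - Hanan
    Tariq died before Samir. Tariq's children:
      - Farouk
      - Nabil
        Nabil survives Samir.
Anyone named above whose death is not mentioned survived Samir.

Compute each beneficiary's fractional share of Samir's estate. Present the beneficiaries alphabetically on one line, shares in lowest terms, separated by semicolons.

Layth, as surviving spouse, takes 1/3.
The remaining 2/3 passes to Samir's descendants per stirpes.
The 2/3 is divided into 3 equal shares of 2/9 among Bashir, Tariq, Hanan.
Bashir is living and takes 2/9.
Tariq predeceased; the 2/9 allotted to Tariq's branch passes to Tariq's issue by representation.
The 2/9 is divided into 2 equal shares of 1/9 among Farouk, Nabil.
Farouk is living and takes 1/9.
Nabil is living and takes 1/9.
Hanan is living and takes 2/9.

Bashir 2/9; Farouk 1/9; Hanan 2/9; Layth 1/3; Nabil 1/9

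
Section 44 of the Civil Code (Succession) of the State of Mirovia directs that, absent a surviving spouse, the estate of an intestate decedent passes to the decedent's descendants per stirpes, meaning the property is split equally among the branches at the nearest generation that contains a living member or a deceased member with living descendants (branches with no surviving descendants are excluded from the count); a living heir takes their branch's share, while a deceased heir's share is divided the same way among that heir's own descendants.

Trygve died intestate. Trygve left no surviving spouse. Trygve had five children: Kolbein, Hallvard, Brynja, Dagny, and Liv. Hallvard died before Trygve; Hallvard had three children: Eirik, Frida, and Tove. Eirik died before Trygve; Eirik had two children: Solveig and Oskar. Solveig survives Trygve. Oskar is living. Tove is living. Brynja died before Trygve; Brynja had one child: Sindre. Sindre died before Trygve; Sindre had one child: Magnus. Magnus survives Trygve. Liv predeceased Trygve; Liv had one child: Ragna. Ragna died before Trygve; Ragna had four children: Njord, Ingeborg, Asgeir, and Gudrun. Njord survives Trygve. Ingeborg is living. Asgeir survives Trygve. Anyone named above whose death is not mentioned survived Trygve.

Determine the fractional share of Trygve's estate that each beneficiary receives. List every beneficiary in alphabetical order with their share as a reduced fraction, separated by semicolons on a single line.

Asgeir 1/20; Dagny 1/5; Frida 1/15; Gudrun 1/20; Ingeborg 1/20; Kolbein 1/5; Magnus 1/5; Njord 1/20; Oskar 1/30; Solveig 1/30; Tove 1/15

There is no surviving spouse, so the entire estate passes to Trygve's descendants per stirpes.
The estate is divided into 5 equal shares of 1/5 among Kolbein, Hallvard, Brynja, Dagny, Liv.
Kolbein is living and takes 1/5.
Hallvard predeceased; the 1/5 allotted to Hallvard's branch passes to Hallvard's issue by representation.
The 1/5 is divided into 3 equal shares of 1/15 among Eirik, Frida, Tove.
Eirik predeceased; the 1/15 allotted to Eirik's branch passes to Eirik's issue by representation.
The 1/15 is divided into 2 equal shares of 1/30 among Solveig, Oskar.
Solveig is living and takes 1/30.
Oskar is living and takes 1/30.
Frida is living and takes 1/15.
Tove is living and takes 1/15.
Brynja predeceased; the 1/5 allotted to Brynja's branch passes to Brynja's issue by representation.
Sindre's line is the sole branch at this level, so the full 1/5 passes to Sindre's issue by representation.
Magnus is the sole taker at this level and receives the full 1/5.
Dagny is living and takes 1/5.
Liv predeceased; the 1/5 allotted to Liv's branch passes to Liv's issue by representation.
Ragna's line is the sole branch at this level, so the full 1/5 passes to Ragna's issue by representation.
The 1/5 is divided into 4 equal shares of 1/20 among Njord, Ingeborg, Asgeir, Gudrun.
Njord is living and takes 1/20.
Ingeborg is living and takes 1/20.
Asgeir is living and takes 1/20.
Gudrun is living and takes 1/20.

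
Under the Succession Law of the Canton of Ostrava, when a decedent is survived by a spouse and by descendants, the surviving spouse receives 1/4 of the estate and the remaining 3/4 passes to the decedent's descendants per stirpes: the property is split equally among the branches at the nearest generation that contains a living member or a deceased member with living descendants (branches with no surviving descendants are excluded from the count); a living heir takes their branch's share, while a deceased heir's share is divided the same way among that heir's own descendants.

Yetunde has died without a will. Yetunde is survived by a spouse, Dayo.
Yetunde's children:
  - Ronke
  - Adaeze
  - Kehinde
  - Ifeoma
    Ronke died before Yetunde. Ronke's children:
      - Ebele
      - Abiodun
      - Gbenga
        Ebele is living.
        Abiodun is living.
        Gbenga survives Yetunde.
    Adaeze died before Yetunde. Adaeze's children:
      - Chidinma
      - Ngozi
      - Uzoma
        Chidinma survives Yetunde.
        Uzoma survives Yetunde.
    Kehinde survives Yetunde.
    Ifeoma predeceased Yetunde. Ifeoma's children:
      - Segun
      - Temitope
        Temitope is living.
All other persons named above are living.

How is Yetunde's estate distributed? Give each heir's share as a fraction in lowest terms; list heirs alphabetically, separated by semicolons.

Abiodun 1/16; Chidinma 1/16; Dayo 1/4; Ebele 1/16; Gbenga 1/16; Kehinde 3/16; Ngozi 1/16; Segun 3/32; Temitope 3/32; Uzoma 1/16

Dayo, as surviving spouse, takes 1/4.
The remaining 3/4 passes to Yetunde's descendants per stirpes.
The 3/4 is divided into 4 equal shares of 3/16 among Ronke, Adaeze, Kehinde, Ifeoma.
Ronke predeceased; the 3/16 allotted to Ronke's branch passes to Ronke's issue by representation.
The 3/16 is divided into 3 equal shares of 1/16 among Ebele, Abiodun, Gbenga.
Ebele is living and takes 1/16.
Abiodun is living and takes 1/16.
Gbenga is living and takes 1/16.
Adaeze predeceased; the 3/16 allotted to Adaeze's branch passes to Adaeze's issue by representation.
The 3/16 is divided into 3 equal shares of 1/16 among Chidinma, Ngozi, Uzoma.
Chidinma is living and takes 1/16.
Ngozi is living and takes 1/16.
Uzoma is living and takes 1/16.
Kehinde is living and takes 3/16.
Ifeoma predeceased; the 3/16 allotted to Ifeoma's branch passes to Ifeoma's issue by representation.
The 3/16 is divided into 2 equal shares of 3/32 among Segun, Temitope.
Segun is living and takes 3/32.
Temitope is living and takes 3/32.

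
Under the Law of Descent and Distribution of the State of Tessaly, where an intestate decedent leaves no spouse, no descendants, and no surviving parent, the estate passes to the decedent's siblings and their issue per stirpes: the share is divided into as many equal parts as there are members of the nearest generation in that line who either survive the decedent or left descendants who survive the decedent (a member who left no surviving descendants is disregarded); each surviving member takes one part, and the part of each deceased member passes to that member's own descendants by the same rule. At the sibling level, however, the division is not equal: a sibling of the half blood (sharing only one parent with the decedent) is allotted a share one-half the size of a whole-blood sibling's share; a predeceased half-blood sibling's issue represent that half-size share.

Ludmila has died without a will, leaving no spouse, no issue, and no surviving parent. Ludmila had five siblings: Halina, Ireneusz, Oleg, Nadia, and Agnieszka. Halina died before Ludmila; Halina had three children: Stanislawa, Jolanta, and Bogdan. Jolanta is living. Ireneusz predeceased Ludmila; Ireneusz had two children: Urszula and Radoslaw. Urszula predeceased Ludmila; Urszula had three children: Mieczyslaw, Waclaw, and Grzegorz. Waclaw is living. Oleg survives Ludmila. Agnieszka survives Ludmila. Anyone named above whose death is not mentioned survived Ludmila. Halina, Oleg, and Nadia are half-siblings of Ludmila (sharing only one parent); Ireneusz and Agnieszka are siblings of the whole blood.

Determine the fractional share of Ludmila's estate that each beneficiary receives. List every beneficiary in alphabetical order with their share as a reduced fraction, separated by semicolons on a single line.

No spouse, descendants, or parent survives, so the estate passes to Ludmila's siblings per stirpes.
Half-blood siblings count for one-half the weight of whole-blood siblings at the initial division.
Dividing 1 in proportion to weights (total weight 7/2): Halina (weight 1/2) → 1/7; Ireneusz (weight 1) → 2/7; Oleg (weight 1/2) → 1/7; Nadia (weight 1/2) → 1/7; Agnieszka (weight 1) → 2/7.
Halina predeceased; the 1/7 allotted to Halina's branch passes to Halina's issue by representation.
The 1/7 is divided into 3 equal shares of 1/21 among Stanislawa, Jolanta, Bogdan.
Stanislawa is living and takes 1/21.
Jolanta is living and takes 1/21.
Bogdan is living and takes 1/21.
Ireneusz predeceased; the 2/7 allotted to Ireneusz's branch passes to Ireneusz's issue by representation.
The 2/7 is divided into 2 equal shares of 1/7 among Urszula, Radoslaw.
Urszula predeceased; the 1/7 allotted to Urszula's branch passes to Urszula's issue by representation.
The 1/7 is divided into 3 equal shares of 1/21 among Mieczyslaw, Waclaw, Grzegorz.
Mieczyslaw is living and takes 1/21.
Waclaw is living and takes 1/21.
Grzegorz is living and takes 1/21.
Radoslaw is living and takes 1/7.
Oleg is living and takes 1/7.
Nadia is living and takes 1/7.
Agnieszka is living and takes 2/7.

Agnieszka 2/7; Bogdan 1/21; Grzegorz 1/21; Jolanta 1/21; Mieczyslaw 1/21; Nadia 1/7; Oleg 1/7; Radoslaw 1/7; Stanislawa 1/21; Waclaw 1/21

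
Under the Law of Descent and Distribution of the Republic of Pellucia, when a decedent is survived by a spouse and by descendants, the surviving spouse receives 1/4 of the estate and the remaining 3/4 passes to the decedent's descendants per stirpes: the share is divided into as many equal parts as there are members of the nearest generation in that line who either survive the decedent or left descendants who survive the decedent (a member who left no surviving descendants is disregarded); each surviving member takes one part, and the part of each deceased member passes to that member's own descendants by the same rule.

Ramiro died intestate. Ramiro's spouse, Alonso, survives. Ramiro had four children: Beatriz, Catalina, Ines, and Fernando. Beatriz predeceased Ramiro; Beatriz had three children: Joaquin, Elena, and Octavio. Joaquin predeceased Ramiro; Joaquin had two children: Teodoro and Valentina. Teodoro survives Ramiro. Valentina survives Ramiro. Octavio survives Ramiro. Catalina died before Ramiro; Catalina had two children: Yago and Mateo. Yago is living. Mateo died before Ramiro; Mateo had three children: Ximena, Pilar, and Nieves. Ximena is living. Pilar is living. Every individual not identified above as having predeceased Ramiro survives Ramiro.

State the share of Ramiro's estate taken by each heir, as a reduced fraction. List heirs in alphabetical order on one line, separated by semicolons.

Alonso, as surviving spouse, takes 1/4.
The remaining 3/4 passes to Ramiro's descendants per stirpes.
The 3/4 is divided into 4 equal shares of 3/16 among Beatriz, Catalina, Ines, Fernando.
Beatriz predeceased; the 3/16 allotted to Beatriz's branch passes to Beatriz's issue by representation.
The 3/16 is divided into 3 equal shares of 1/16 among Joaquin, Elena, Octavio.
Joaquin predeceased; the 1/16 allotted to Joaquin's branch passes to Joaquin's issue by representation.
The 1/16 is divided into 2 equal shares of 1/32 among Teodoro, Valentina.
Teodoro is living and takes 1/32.
Valentina is living and takes 1/32.
Elena is living and takes 1/16.
Octavio is living and takes 1/16.
Catalina predeceased; the 3/16 allotted to Catalina's branch passes to Catalina's issue by representation.
The 3/16 is divided into 2 equal shares of 3/32 among Yago, Mateo.
Yago is living and takes 3/32.
Mateo predeceased; the 3/32 allotted to Mateo's branch passes to Mateo's issue by representation.
The 3/32 is divided into 3 equal shares of 1/32 among Ximena, Pilar, Nieves.
Ximena is living and takes 1/32.
Pilar is living and takes 1/32.
Nieves is living and takes 1/32.
Ines is living and takes 3/16.
Fernando is living and takes 3/16.

Alonso 1/4; Elena 1/16; Fernando 3/16; Ines 3/16; Nieves 1/32; Octavio 1/16; Pilar 1/32; Teodoro 1/32; Valentina 1/32; Ximena 1/32; Yago 3/32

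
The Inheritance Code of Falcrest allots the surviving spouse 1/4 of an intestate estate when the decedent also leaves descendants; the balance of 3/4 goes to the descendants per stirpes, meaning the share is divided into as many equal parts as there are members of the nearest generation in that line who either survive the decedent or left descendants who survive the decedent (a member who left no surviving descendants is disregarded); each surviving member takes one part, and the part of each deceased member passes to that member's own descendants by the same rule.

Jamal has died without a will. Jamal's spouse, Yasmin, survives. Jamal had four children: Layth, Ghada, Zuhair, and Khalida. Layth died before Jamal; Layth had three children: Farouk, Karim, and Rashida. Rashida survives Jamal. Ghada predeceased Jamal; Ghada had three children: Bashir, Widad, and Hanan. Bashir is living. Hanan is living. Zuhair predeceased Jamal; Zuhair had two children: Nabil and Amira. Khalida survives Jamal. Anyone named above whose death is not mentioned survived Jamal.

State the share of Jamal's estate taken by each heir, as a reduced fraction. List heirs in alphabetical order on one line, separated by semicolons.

Yasmin, as surviving spouse, takes 1/4.
The remaining 3/4 passes to Jamal's descendants per stirpes.
The 3/4 is divided into 4 equal shares of 3/16 among Layth, Ghada, Zuhair, Khalida.
Layth predeceased; the 3/16 allotted to Layth's branch passes to Layth's issue by representation.
The 3/16 is divided into 3 equal shares of 1/16 among Farouk, Karim, Rashida.
Farouk is living and takes 1/16.
Karim is living and takes 1/16.
Rashida is living and takes 1/16.
Ghada predeceased; the 3/16 allotted to Ghada's branch passes to Ghada's issue by representation.
The 3/16 is divided into 3 equal shares of 1/16 among Bashir, Widad, Hanan.
Bashir is living and takes 1/16.
Widad is living and takes 1/16.
Hanan is living and takes 1/16.
Zuhair predeceased; the 3/16 allotted to Zuhair's branch passes to Zuhair's issue by representation.
The 3/16 is divided into 2 equal shares of 3/32 among Nabil, Amira.
Nabil is living and takes 3/32.
Amira is living and takes 3/32.
Khalida is living and takes 3/16.

Amira 3/32; Bashir 1/16; Farouk 1/16; Hanan 1/16; Karim 1/16; Khalida 3/16; Nabil 3/32; Rashida 1/16; Widad 1/16; Yasmin 1/4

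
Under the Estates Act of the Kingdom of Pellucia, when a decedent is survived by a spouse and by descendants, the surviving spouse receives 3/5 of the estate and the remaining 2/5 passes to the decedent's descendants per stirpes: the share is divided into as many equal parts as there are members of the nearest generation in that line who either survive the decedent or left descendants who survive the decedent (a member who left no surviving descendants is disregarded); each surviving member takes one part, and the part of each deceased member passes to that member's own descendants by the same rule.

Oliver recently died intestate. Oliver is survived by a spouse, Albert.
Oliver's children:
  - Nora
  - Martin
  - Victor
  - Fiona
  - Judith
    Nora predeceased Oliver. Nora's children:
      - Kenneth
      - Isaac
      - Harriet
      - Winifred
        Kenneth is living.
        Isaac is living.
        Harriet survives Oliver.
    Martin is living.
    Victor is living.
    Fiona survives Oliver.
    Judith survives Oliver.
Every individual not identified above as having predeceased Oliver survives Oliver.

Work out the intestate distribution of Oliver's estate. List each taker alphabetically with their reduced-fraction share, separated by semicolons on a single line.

Albert, as surviving spouse, takes 3/5.
The remaining 2/5 passes to Oliver's descendants per stirpes.
The 2/5 is divided into 5 equal shares of 2/25 among Nora, Martin, Victor, Fiona, Judith.
Nora predeceased; the 2/25 allotted to Nora's branch passes to Nora's issue by representation.
The 2/25 is divided into 4 equal shares of 1/50 among Kenneth, Isaac, Harriet, Winifred.
Kenneth is living and takes 1/50.
Isaac is living and takes 1/50.
Harriet is living and takes 1/50.
Winifred is living and takes 1/50.
Martin is living and takes 2/25.
Victor is living and takes 2/25.
Fiona is living and takes 2/25.
Judith is living and takes 2/25.

Albert 3/5; Fiona 2/25; Harriet 1/50; Isaac 1/50; Judith 2/25; Kenneth 1/50; Martin 2/25; Victor 2/25; Winifred 1/50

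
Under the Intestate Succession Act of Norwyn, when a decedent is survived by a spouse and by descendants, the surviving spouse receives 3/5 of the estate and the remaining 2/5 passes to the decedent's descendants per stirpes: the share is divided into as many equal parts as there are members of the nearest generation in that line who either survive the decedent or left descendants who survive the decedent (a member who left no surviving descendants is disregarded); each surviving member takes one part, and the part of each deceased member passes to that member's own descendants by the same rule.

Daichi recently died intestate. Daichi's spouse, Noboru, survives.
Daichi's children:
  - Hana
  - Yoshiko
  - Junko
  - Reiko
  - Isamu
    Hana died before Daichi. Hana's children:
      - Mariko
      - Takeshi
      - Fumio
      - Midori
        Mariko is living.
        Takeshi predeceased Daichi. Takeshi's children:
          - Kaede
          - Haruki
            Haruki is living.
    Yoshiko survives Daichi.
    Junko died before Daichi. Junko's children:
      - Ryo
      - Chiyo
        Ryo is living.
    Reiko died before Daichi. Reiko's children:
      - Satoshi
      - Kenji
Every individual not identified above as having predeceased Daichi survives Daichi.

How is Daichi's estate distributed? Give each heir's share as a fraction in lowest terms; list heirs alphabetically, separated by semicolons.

Noboru, as surviving spouse, takes 3/5.
The remaining 2/5 passes to Daichi's descendants per stirpes.
The 2/5 is divided into 5 equal shares of 2/25 among Hana, Yoshiko, Junko, Reiko, Isamu.
Hana predeceased; the 2/25 allotted to Hana's branch passes to Hana's issue by representation.
The 2/25 is divided into 4 equal shares of 1/50 among Mariko, Takeshi, Fumio, Midori.
Mariko is living and takes 1/50.
Takeshi predeceased; the 1/50 allotted to Takeshi's branch passes to Takeshi's issue by representation.
The 1/50 is divided into 2 equal shares of 1/100 among Kaede, Haruki.
Kaede is living and takes 1/100.
Haruki is living and takes 1/100.
Fumio is living and takes 1/50.
Midori is living and takes 1/50.
Yoshiko is living and takes 2/25.
Junko predeceased; the 2/25 allotted to Junko's branch passes to Junko's issue by representation.
The 2/25 is divided into 2 equal shares of 1/25 among Ryo, Chiyo.
Ryo is living and takes 1/25.
Chiyo is living and takes 1/25.
Reiko predeceased; the 2/25 allotted to Reiko's branch passes to Reiko's issue by representation.
The 2/25 is divided into 2 equal shares of 1/25 among Satoshi, Kenji.
Satoshi is living and takes 1/25.
Kenji is living and takes 1/25.
Isamu is living and takes 2/25.

Chiyo 1/25; Fumio 1/50; Haruki 1/100; Isamu 2/25; Kaede 1/100; Kenji 1/25; Mariko 1/50; Midori 1/50; Noboru 3/5; Ryo 1/25; Satoshi 1/25; Yoshiko 2/25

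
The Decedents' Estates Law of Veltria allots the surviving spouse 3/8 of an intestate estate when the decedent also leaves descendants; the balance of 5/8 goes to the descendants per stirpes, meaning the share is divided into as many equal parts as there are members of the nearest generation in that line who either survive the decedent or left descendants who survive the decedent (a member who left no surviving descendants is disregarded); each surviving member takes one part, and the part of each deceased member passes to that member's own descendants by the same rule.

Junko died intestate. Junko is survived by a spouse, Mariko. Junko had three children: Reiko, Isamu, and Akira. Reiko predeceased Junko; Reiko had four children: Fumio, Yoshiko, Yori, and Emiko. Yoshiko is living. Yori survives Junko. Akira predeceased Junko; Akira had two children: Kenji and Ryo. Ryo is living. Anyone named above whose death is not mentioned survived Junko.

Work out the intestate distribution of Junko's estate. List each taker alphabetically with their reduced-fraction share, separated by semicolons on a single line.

Emiko 5/96; Fumio 5/96; Isamu 5/24; Kenji 5/48; Mariko 3/8; Ryo 5/48; Yori 5/96; Yoshiko 5/96

Mariko, as surviving spouse, takes 3/8.
The remaining 5/8 passes to Junko's descendants per stirpes.
The 5/8 is divided into 3 equal shares of 5/24 among Reiko, Isamu, Akira.
Reiko predeceased; the 5/24 allotted to Reiko's branch passes to Reiko's issue by representation.
The 5/24 is divided into 4 equal shares of 5/96 among Fumio, Yoshiko, Yori, Emiko.
Fumio is living and takes 5/96.
Yoshiko is living and takes 5/96.
Yori is living and takes 5/96.
Emiko is living and takes 5/96.
Isamu is living and takes 5/24.
Akira predeceased; the 5/24 allotted to Akira's branch passes to Akira's issue by representation.
The 5/24 is divided into 2 equal shares of 5/48 among Kenji, Ryo.
Kenji is living and takes 5/48.
Ryo is living and takes 5/48.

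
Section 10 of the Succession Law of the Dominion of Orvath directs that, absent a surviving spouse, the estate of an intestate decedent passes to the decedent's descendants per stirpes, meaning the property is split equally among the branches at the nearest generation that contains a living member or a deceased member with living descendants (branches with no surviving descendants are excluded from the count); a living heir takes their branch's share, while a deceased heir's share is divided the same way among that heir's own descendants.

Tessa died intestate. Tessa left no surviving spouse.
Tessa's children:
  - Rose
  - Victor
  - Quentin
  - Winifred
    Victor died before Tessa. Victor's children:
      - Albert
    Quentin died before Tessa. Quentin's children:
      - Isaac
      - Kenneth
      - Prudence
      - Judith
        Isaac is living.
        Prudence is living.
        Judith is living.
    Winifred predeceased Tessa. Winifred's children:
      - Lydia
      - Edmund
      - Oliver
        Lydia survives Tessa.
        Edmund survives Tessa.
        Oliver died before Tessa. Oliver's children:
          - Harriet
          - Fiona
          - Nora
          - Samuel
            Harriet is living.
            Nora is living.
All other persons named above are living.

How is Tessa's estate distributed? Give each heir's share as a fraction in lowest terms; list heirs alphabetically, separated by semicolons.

There is no surviving spouse, so the entire estate passes to Tessa's descendants per stirpes.
The estate is divided into 4 equal shares of 1/4 among Rose, Victor, Quentin, Winifred.
Rose is living and takes 1/4.
Victor predeceased; the 1/4 allotted to Victor's branch passes to Victor's issue by representation.
Albert is the sole taker at this level and receives the full 1/4.
Quentin predeceased; the 1/4 allotted to Quentin's branch passes to Quentin's issue by representation.
The 1/4 is divided into 4 equal shares of 1/16 among Isaac, Kenneth, Prudence, Judith.
Isaac is living and takes 1/16.
Kenneth is living and takes 1/16.
Prudence is living and takes 1/16.
Judith is living and takes 1/16.
Winifred predeceased; the 1/4 allotted to Winifred's branch passes to Winifred's issue by representation.
The 1/4 is divided into 3 equal shares of 1/12 among Lydia, Edmund, Oliver.
Lydia is living and takes 1/12.
Edmund is living and takes 1/12.
Oliver predeceased; the 1/12 allotted to Oliver's branch passes to Oliver's issue by representation.
The 1/12 is divided into 4 equal shares of 1/48 among Harriet, Fiona, Nora, Samuel.
Harriet is living and takes 1/48.
Fiona is living and takes 1/48.
Nora is living and takes 1/48.
Samuel is living and takes 1/48.

Albert 1/4; Edmund 1/12; Fiona 1/48; Harriet 1/48; Isaac 1/16; Judith 1/16; Kenneth 1/16; Lydia 1/12; Nora 1/48; Prudence 1/16; Rose 1/4; Samuel 1/48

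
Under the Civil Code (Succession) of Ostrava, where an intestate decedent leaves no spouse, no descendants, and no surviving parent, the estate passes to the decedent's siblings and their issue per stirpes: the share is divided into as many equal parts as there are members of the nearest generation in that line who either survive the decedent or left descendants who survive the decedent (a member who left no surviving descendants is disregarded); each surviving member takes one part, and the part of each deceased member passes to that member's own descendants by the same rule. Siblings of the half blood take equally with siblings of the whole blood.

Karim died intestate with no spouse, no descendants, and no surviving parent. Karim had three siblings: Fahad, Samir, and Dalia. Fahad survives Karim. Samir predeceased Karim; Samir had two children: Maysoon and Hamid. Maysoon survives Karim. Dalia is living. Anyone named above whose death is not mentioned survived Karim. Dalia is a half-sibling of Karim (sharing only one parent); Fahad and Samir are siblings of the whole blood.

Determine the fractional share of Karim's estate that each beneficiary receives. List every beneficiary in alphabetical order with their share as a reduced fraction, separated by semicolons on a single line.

Dalia 1/3; Fahad 1/3; Hamid 1/6; Maysoon 1/6

No spouse, descendants, or parent survives, so the estate passes to Karim's siblings per stirpes.
Half-blood and whole-blood siblings take equally under the stated rule.
The estate is divided into 3 equal shares of 1/3 among Fahad, Samir, Dalia.
Fahad is living and takes 1/3.
Samir predeceased; the 1/3 allotted to Samir's branch passes to Samir's issue by representation.
The 1/3 is divided into 2 equal shares of 1/6 among Maysoon, Hamid.
Maysoon is living and takes 1/6.
Hamid is living and takes 1/6.
Dalia is living and takes 1/3.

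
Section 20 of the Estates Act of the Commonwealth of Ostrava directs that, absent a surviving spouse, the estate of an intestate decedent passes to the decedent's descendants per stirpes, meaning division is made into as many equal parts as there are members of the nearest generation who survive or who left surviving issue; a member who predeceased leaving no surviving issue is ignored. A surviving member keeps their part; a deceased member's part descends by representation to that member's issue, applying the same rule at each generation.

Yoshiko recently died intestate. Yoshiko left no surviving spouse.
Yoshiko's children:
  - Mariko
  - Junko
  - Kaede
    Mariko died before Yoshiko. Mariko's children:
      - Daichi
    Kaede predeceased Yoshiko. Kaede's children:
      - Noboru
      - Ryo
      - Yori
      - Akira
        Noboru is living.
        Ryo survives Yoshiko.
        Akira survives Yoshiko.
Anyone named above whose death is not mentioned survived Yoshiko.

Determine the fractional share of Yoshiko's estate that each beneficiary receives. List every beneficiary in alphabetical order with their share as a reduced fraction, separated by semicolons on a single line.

Akira 1/12; Daichi 1/3; Junko 1/3; Noboru 1/12; Ryo 1/12; Yori 1/12

There is no surviving spouse, so the entire estate passes to Yoshiko's descendants per stirpes.
The estate is divided into 3 equal shares of 1/3 among Mariko, Junko, Kaede.
Mariko predeceased; the 1/3 allotted to Mariko's branch passes to Mariko's issue by representation.
Daichi is the sole taker at this level and receives the full 1/3.
Junko is living and takes 1/3.
Kaede predeceased; the 1/3 allotted to Kaede's branch passes to Kaede's issue by representation.
The 1/3 is divided into 4 equal shares of 1/12 among Noboru, Ryo, Yori, Akira.
Noboru is living and takes 1/12.
Ryo is living and takes 1/12.
Yori is living and takes 1/12.
Akira is living and takes 1/12.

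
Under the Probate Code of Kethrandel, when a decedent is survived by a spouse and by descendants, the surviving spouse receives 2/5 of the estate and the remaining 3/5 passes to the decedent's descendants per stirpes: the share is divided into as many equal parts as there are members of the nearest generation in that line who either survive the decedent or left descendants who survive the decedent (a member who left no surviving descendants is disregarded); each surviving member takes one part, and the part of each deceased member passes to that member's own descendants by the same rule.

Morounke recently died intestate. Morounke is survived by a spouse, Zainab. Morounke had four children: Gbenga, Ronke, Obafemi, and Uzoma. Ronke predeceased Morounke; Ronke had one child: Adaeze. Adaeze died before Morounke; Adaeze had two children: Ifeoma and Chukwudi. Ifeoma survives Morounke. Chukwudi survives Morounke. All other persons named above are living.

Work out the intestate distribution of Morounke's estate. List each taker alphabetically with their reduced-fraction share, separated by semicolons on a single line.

Chukwudi 3/40; Gbenga 3/20; Ifeoma 3/40; Obafemi 3/20; Uzoma 3/20; Zainab 2/5

Zainab, as surviving spouse, takes 2/5.
The remaining 3/5 passes to Morounke's descendants per stirpes.
The 3/5 is divided into 4 equal shares of 3/20 among Gbenga, Ronke, Obafemi, Uzoma.
Gbenga is living and takes 3/20.
Ronke predeceased; the 3/20 allotted to Ronke's branch passes to Ronke's issue by representation.
Adaeze's line is the sole branch at this level, so the full 3/20 passes to Adaeze's issue by representation.
The 3/20 is divided into 2 equal shares of 3/40 among Ifeoma, Chukwudi.
Ifeoma is living and takes 3/40.
Chukwudi is living and takes 3/40.
Obafemi is living and takes 3/20.
Uzoma is living and takes 3/20.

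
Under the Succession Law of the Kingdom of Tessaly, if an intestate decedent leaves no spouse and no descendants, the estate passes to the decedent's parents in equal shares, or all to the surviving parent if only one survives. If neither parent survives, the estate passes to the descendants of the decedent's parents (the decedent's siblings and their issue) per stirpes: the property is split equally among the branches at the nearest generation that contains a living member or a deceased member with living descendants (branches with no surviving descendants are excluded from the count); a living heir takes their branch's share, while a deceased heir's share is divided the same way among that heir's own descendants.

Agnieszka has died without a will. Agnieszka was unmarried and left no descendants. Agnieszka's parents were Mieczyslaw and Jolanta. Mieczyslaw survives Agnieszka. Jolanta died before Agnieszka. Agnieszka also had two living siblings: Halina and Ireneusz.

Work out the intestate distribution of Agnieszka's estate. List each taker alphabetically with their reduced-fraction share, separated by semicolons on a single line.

Only one parent, Mieczyslaw, survives, so Mieczyslaw takes the entire estate. The siblings take nothing because a surviving parent has priority.

Mieczyslaw 1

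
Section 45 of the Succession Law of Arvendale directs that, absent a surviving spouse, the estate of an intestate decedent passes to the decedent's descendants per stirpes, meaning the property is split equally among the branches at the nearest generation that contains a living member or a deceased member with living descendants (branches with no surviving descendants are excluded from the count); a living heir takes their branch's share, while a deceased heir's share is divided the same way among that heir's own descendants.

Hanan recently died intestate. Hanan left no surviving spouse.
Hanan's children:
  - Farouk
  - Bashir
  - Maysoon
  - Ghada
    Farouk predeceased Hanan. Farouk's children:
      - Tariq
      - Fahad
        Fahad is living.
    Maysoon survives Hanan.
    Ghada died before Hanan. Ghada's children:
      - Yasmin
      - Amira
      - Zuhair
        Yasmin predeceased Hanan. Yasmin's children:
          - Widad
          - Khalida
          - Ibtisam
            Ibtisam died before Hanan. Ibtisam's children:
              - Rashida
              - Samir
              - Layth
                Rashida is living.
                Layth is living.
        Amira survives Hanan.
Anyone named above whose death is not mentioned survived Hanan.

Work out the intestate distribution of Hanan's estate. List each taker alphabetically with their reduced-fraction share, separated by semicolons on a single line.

There is no surviving spouse, so the entire estate passes to Hanan's descendants per stirpes.
The estate is divided into 4 equal shares of 1/4 among Farouk, Bashir, Maysoon, Ghada.
Farouk predeceased; the 1/4 allotted to Farouk's branch passes to Farouk's issue by representation.
The 1/4 is divided into 2 equal shares of 1/8 among Tariq, Fahad.
Tariq is living and takes 1/8.
Fahad is living and takes 1/8.
Bashir is living and takes 1/4.
Maysoon is living and takes 1/4.
Ghada predeceased; the 1/4 allotted to Ghada's branch passes to Ghada's issue by representation.
The 1/4 is divided into 3 equal shares of 1/12 among Yasmin, Amira, Zuhair.
Yasmin predeceased; the 1/12 allotted to Yasmin's branch passes to Yasmin's issue by representation.
The 1/12 is divided into 3 equal shares of 1/36 among Widad, Khalida, Ibtisam.
Widad is living and takes 1/36.
Khalida is living and takes 1/36.
Ibtisam predeceased; the 1/36 allotted to Ibtisam's branch passes to Ibtisam's issue by representation.
The 1/36 is divided into 3 equal shares of 1/108 among Rashida, Samir, Layth.
Rashida is living and takes 1/108.
Samir is living and takes 1/108.
Layth is living and takes 1/108.
Amira is living and takes 1/12.
Zuhair is living and takes 1/12.

Amira 1/12; Bashir 1/4; Fahad 1/8; Khalida 1/36; Layth 1/108; Maysoon 1/4; Rashida 1/108; Samir 1/108; Tariq 1/8; Widad 1/36; Zuhair 1/12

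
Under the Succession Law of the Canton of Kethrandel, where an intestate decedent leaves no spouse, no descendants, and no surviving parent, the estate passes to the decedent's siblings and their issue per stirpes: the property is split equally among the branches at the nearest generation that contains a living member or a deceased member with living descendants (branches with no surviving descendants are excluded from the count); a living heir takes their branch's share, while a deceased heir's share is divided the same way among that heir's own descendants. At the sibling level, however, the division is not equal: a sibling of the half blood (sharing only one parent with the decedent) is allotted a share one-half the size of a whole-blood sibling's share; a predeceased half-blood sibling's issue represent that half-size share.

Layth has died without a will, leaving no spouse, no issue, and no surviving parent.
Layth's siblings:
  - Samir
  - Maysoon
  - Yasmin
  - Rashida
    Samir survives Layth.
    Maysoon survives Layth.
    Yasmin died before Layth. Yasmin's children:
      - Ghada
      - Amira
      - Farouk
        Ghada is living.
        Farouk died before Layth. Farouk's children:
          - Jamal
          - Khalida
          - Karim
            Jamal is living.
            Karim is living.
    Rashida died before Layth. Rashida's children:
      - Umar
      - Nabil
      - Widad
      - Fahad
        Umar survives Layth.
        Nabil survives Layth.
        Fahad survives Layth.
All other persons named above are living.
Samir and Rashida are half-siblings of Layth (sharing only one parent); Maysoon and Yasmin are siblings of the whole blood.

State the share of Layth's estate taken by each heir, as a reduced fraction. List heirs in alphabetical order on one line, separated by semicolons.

No spouse, descendants, or parent survives, so the estate passes to Layth's siblings per stirpes.
Half-blood siblings count for one-half the weight of whole-blood siblings at the initial division.
Dividing 1 in proportion to weights (total weight 3): Samir (weight 1/2) → 1/6; Maysoon (weight 1) → 1/3; Yasmin (weight 1) → 1/3; Rashida (weight 1/2) → 1/6.
Samir is living and takes 1/6.
Maysoon is living and takes 1/3.
Yasmin predeceased; the 1/3 allotted to Yasmin's branch passes to Yasmin's issue by representation.
The 1/3 is divided into 3 equal shares of 1/9 among Ghada, Amira, Farouk.
Ghada is living and takes 1/9.
Amira is living and takes 1/9.
Farouk predeceased; the 1/9 allotted to Farouk's branch passes to Farouk's issue by representation.
The 1/9 is divided into 3 equal shares of 1/27 among Jamal, Khalida, Karim.
Jamal is living and takes 1/27.
Khalida is living and takes 1/27.
Karim is living and takes 1/27.
Rashida predeceased; the 1/6 allotted to Rashida's branch passes to Rashida's issue by representation.
The 1/6 is divided into 4 equal shares of 1/24 among Umar, Nabil, Widad, Fahad.
Umar is living and takes 1/24.
Nabil is living and takes 1/24.
Widad is living and takes 1/24.
Fahad is living and takes 1/24.

Amira 1/9; Fahad 1/24; Ghada 1/9; Jamal 1/27; Karim 1/27; Khalida 1/27; Maysoon 1/3; Nabil 1/24; Samir 1/6; Umar 1/24; Widad 1/24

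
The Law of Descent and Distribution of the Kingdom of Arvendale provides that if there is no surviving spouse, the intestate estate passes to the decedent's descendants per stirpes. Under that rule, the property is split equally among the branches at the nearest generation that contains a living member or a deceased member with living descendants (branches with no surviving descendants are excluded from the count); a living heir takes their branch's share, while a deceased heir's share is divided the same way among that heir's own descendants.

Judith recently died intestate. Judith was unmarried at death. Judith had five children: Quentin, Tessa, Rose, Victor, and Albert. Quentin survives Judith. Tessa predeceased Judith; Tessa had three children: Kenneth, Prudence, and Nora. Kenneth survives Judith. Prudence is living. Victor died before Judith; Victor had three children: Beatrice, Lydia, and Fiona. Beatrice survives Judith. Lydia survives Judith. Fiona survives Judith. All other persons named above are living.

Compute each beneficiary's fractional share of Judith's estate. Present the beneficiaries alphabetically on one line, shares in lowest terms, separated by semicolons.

There is no surviving spouse, so the entire estate passes to Judith's descendants per stirpes.
The estate is divided into 5 equal shares of 1/5 among Quentin, Tessa, Rose, Victor, Albert.
Quentin is living and takes 1/5.
Tessa predeceased; the 1/5 allotted to Tessa's branch passes to Tessa's issue by representation.
The 1/5 is divided into 3 equal shares of 1/15 among Kenneth, Prudence, Nora.
Kenneth is living and takes 1/15.
Prudence is living and takes 1/15.
Nora is living and takes 1/15.
Rose is living and takes 1/5.
Victor predeceased; the 1/5 allotted to Victor's branch passes to Victor's issue by representation.
The 1/5 is divided into 3 equal shares of 1/15 among Beatrice, Lydia, Fiona.
Beatrice is living and takes 1/15.
Lydia is living and takes 1/15.
Fiona is living and takes 1/15.
Albert is living and takes 1/5.

Albert 1/5; Beatrice 1/15; Fiona 1/15; Kenneth 1/15; Lydia 1/15; Nora 1/15; Prudence 1/15; Quentin 1/5; Rose 1/5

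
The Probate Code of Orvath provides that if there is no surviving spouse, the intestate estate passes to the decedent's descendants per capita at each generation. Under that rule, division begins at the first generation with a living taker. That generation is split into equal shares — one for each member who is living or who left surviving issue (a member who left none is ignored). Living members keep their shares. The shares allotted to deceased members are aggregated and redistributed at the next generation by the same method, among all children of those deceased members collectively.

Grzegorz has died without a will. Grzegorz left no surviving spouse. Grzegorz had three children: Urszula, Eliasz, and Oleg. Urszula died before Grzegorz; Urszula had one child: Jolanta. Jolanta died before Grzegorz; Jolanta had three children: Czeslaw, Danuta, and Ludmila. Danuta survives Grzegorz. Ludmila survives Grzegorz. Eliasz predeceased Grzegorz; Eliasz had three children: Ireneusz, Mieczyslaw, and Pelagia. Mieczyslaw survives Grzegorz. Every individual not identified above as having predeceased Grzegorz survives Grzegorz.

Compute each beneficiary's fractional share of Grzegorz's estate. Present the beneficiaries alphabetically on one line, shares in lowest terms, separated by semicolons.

There is no surviving spouse, so the entire estate passes to Grzegorz's descendants per capita at each generation.
At generation 1 (Urszula, Eliasz, Oleg) there are 3 shares of (1)/3 = 1/3 each.
Living: Oleg — each takes 1/3.
Deceased: Urszula and Eliasz. Their combined 2/3 is pooled and carried to generation 2.
At generation 2 (Jolanta, Ireneusz, Mieczyslaw, Pelagia) there are 4 shares of (2/3)/4 = 1/6 each.
Living: Ireneusz, Mieczyslaw, and Pelagia — each takes 1/6.
Deceased: Jolanta. That 1/6 share is carried to generation 3.
At generation 3 (Czeslaw, Danuta, Ludmila) there are 3 shares of (1/6)/3 = 1/18 each.
Living: Czeslaw, Danuta, and Ludmila — each takes 1/18.

Czeslaw 1/18; Danuta 1/18; Ireneusz 1/6; Ludmila 1/18; Mieczyslaw 1/6; Oleg 1/3; Pelagia 1/6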